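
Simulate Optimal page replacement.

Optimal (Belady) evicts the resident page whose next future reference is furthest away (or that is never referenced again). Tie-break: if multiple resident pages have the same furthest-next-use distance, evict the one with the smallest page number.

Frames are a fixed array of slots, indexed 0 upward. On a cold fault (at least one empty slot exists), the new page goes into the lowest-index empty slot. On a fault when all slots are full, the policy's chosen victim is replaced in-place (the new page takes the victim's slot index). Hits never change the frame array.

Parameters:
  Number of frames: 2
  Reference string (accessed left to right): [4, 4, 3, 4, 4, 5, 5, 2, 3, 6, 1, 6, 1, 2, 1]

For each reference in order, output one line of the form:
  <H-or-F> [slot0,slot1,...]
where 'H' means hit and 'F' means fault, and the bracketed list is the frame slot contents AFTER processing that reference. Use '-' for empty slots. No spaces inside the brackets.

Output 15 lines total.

F [4,-]
H [4,-]
F [4,3]
H [4,3]
H [4,3]
F [5,3]
H [5,3]
F [2,3]
H [2,3]
F [2,6]
F [1,6]
H [1,6]
H [1,6]
F [1,2]
H [1,2]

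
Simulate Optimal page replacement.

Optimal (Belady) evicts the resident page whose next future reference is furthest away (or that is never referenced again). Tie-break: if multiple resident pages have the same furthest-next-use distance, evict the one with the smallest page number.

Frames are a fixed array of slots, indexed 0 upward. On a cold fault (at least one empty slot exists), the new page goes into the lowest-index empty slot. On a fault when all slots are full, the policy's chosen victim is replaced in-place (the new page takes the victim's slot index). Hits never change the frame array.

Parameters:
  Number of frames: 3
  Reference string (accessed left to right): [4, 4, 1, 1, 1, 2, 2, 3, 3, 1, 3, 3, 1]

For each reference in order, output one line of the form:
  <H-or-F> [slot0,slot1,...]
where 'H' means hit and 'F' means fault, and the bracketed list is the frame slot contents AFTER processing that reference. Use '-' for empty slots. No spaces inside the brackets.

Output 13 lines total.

F [4,-,-]
H [4,-,-]
F [4,1,-]
H [4,1,-]
H [4,1,-]
F [4,1,2]
H [4,1,2]
F [4,1,3]
H [4,1,3]
H [4,1,3]
H [4,1,3]
H [4,1,3]
H [4,1,3]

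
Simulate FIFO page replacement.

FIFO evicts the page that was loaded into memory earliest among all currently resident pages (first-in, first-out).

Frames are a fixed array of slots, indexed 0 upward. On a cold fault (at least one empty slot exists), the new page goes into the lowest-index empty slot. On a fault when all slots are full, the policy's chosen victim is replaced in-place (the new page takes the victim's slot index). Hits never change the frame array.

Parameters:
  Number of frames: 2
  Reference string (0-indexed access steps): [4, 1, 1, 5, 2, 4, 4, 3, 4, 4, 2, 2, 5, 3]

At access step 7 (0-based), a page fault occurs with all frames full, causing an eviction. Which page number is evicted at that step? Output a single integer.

Step 0: ref 4 -> FAULT, frames=[4,-]
Step 1: ref 1 -> FAULT, frames=[4,1]
Step 2: ref 1 -> HIT, frames=[4,1]
Step 3: ref 5 -> FAULT, evict 4, frames=[5,1]
Step 4: ref 2 -> FAULT, evict 1, frames=[5,2]
Step 5: ref 4 -> FAULT, evict 5, frames=[4,2]
Step 6: ref 4 -> HIT, frames=[4,2]
Step 7: ref 3 -> FAULT, evict 2, frames=[4,3]
At step 7: evicted page 2

Answer: 2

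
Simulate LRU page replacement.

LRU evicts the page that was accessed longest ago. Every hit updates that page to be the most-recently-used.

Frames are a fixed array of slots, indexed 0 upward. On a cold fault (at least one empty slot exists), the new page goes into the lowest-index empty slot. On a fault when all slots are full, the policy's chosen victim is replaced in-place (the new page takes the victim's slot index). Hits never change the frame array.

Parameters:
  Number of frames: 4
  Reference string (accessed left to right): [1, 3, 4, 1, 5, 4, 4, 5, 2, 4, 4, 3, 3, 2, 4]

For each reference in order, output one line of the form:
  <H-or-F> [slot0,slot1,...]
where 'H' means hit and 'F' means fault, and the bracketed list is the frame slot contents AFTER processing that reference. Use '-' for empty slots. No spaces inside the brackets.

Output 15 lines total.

F [1,-,-,-]
F [1,3,-,-]
F [1,3,4,-]
H [1,3,4,-]
F [1,3,4,5]
H [1,3,4,5]
H [1,3,4,5]
H [1,3,4,5]
F [1,2,4,5]
H [1,2,4,5]
H [1,2,4,5]
F [3,2,4,5]
H [3,2,4,5]
H [3,2,4,5]
H [3,2,4,5]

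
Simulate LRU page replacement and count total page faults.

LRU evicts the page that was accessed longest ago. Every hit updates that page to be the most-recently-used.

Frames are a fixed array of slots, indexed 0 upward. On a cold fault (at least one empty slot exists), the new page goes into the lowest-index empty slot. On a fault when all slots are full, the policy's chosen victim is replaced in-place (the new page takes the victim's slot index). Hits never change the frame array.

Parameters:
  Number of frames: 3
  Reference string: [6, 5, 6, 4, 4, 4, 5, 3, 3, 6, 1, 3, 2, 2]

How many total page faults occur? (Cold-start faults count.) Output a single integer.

Step 0: ref 6 → FAULT, frames=[6,-,-]
Step 1: ref 5 → FAULT, frames=[6,5,-]
Step 2: ref 6 → HIT, frames=[6,5,-]
Step 3: ref 4 → FAULT, frames=[6,5,4]
Step 4: ref 4 → HIT, frames=[6,5,4]
Step 5: ref 4 → HIT, frames=[6,5,4]
Step 6: ref 5 → HIT, frames=[6,5,4]
Step 7: ref 3 → FAULT (evict 6), frames=[3,5,4]
Step 8: ref 3 → HIT, frames=[3,5,4]
Step 9: ref 6 → FAULT (evict 4), frames=[3,5,6]
Step 10: ref 1 → FAULT (evict 5), frames=[3,1,6]
Step 11: ref 3 → HIT, frames=[3,1,6]
Step 12: ref 2 → FAULT (evict 6), frames=[3,1,2]
Step 13: ref 2 → HIT, frames=[3,1,2]
Total faults: 7

Answer: 7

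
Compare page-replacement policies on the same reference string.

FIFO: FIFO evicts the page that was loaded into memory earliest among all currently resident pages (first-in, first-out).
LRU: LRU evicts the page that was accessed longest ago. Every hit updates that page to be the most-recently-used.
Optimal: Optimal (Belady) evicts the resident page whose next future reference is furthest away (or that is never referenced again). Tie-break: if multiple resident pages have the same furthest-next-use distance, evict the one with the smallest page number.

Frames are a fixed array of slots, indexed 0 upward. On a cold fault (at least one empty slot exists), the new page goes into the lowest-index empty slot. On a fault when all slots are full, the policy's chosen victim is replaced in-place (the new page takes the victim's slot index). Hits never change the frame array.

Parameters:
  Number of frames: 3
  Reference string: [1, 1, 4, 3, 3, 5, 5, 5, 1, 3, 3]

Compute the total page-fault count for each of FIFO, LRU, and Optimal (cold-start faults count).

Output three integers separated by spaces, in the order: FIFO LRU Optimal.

Answer: 5 5 4

Derivation:
--- FIFO ---
  step 0: ref 1 -> FAULT, frames=[1,-,-] (faults so far: 1)
  step 1: ref 1 -> HIT, frames=[1,-,-] (faults so far: 1)
  step 2: ref 4 -> FAULT, frames=[1,4,-] (faults so far: 2)
  step 3: ref 3 -> FAULT, frames=[1,4,3] (faults so far: 3)
  step 4: ref 3 -> HIT, frames=[1,4,3] (faults so far: 3)
  step 5: ref 5 -> FAULT, evict 1, frames=[5,4,3] (faults so far: 4)
  step 6: ref 5 -> HIT, frames=[5,4,3] (faults so far: 4)
  step 7: ref 5 -> HIT, frames=[5,4,3] (faults so far: 4)
  step 8: ref 1 -> FAULT, evict 4, frames=[5,1,3] (faults so far: 5)
  step 9: ref 3 -> HIT, frames=[5,1,3] (faults so far: 5)
  step 10: ref 3 -> HIT, frames=[5,1,3] (faults so far: 5)
  FIFO total faults: 5
--- LRU ---
  step 0: ref 1 -> FAULT, frames=[1,-,-] (faults so far: 1)
  step 1: ref 1 -> HIT, frames=[1,-,-] (faults so far: 1)
  step 2: ref 4 -> FAULT, frames=[1,4,-] (faults so far: 2)
  step 3: ref 3 -> FAULT, frames=[1,4,3] (faults so far: 3)
  step 4: ref 3 -> HIT, frames=[1,4,3] (faults so far: 3)
  step 5: ref 5 -> FAULT, evict 1, frames=[5,4,3] (faults so far: 4)
  step 6: ref 5 -> HIT, frames=[5,4,3] (faults so far: 4)
  step 7: ref 5 -> HIT, frames=[5,4,3] (faults so far: 4)
  step 8: ref 1 -> FAULT, evict 4, frames=[5,1,3] (faults so far: 5)
  step 9: ref 3 -> HIT, frames=[5,1,3] (faults so far: 5)
  step 10: ref 3 -> HIT, frames=[5,1,3] (faults so far: 5)
  LRU total faults: 5
--- Optimal ---
  step 0: ref 1 -> FAULT, frames=[1,-,-] (faults so far: 1)
  step 1: ref 1 -> HIT, frames=[1,-,-] (faults so far: 1)
  step 2: ref 4 -> FAULT, frames=[1,4,-] (faults so far: 2)
  step 3: ref 3 -> FAULT, frames=[1,4,3] (faults so far: 3)
  step 4: ref 3 -> HIT, frames=[1,4,3] (faults so far: 3)
  step 5: ref 5 -> FAULT, evict 4, frames=[1,5,3] (faults so far: 4)
  step 6: ref 5 -> HIT, frames=[1,5,3] (faults so far: 4)
  step 7: ref 5 -> HIT, frames=[1,5,3] (faults so far: 4)
  step 8: ref 1 -> HIT, frames=[1,5,3] (faults so far: 4)
  step 9: ref 3 -> HIT, frames=[1,5,3] (faults so far: 4)
  step 10: ref 3 -> HIT, frames=[1,5,3] (faults so far: 4)
  Optimal total faults: 4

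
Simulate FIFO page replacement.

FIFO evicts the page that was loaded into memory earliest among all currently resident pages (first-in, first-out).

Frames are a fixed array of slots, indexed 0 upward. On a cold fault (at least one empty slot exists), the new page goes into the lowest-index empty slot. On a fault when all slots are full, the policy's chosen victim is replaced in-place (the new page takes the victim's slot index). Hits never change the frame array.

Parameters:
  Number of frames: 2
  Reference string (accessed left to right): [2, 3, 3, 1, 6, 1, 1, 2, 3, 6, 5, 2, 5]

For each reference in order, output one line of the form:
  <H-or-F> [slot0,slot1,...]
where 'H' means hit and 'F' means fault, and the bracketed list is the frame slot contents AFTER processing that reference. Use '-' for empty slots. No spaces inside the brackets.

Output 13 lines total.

F [2,-]
F [2,3]
H [2,3]
F [1,3]
F [1,6]
H [1,6]
H [1,6]
F [2,6]
F [2,3]
F [6,3]
F [6,5]
F [2,5]
H [2,5]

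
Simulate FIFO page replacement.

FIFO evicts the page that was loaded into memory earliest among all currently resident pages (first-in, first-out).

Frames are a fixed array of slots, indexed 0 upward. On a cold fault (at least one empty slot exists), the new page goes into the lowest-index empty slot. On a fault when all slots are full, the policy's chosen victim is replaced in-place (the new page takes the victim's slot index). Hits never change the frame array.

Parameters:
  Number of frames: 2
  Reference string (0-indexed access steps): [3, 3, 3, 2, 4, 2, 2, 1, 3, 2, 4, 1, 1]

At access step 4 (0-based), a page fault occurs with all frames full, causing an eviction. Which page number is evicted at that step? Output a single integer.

Step 0: ref 3 -> FAULT, frames=[3,-]
Step 1: ref 3 -> HIT, frames=[3,-]
Step 2: ref 3 -> HIT, frames=[3,-]
Step 3: ref 2 -> FAULT, frames=[3,2]
Step 4: ref 4 -> FAULT, evict 3, frames=[4,2]
At step 4: evicted page 3

Answer: 3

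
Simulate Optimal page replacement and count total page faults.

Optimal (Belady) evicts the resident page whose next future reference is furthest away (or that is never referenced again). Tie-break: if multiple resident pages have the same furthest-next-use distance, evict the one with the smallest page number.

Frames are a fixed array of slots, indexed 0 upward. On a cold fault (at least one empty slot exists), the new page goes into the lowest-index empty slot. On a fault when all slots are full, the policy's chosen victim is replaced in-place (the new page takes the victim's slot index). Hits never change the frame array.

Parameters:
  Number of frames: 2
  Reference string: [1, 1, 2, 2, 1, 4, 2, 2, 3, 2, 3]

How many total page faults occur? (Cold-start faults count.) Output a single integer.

Step 0: ref 1 → FAULT, frames=[1,-]
Step 1: ref 1 → HIT, frames=[1,-]
Step 2: ref 2 → FAULT, frames=[1,2]
Step 3: ref 2 → HIT, frames=[1,2]
Step 4: ref 1 → HIT, frames=[1,2]
Step 5: ref 4 → FAULT (evict 1), frames=[4,2]
Step 6: ref 2 → HIT, frames=[4,2]
Step 7: ref 2 → HIT, frames=[4,2]
Step 8: ref 3 → FAULT (evict 4), frames=[3,2]
Step 9: ref 2 → HIT, frames=[3,2]
Step 10: ref 3 → HIT, frames=[3,2]
Total faults: 4

Answer: 4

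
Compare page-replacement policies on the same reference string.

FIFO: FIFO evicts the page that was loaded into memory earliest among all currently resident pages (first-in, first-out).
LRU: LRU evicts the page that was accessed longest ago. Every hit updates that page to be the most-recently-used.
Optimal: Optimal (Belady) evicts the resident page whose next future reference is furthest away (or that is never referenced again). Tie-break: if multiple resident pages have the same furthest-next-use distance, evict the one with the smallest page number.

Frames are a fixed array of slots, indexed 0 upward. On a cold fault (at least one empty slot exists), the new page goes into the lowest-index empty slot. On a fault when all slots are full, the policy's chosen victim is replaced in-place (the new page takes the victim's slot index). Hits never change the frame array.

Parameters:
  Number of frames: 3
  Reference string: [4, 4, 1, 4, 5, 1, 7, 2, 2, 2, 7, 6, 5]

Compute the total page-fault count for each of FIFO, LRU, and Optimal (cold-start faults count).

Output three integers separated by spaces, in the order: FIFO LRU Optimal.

--- FIFO ---
  step 0: ref 4 -> FAULT, frames=[4,-,-] (faults so far: 1)
  step 1: ref 4 -> HIT, frames=[4,-,-] (faults so far: 1)
  step 2: ref 1 -> FAULT, frames=[4,1,-] (faults so far: 2)
  step 3: ref 4 -> HIT, frames=[4,1,-] (faults so far: 2)
  step 4: ref 5 -> FAULT, frames=[4,1,5] (faults so far: 3)
  step 5: ref 1 -> HIT, frames=[4,1,5] (faults so far: 3)
  step 6: ref 7 -> FAULT, evict 4, frames=[7,1,5] (faults so far: 4)
  step 7: ref 2 -> FAULT, evict 1, frames=[7,2,5] (faults so far: 5)
  step 8: ref 2 -> HIT, frames=[7,2,5] (faults so far: 5)
  step 9: ref 2 -> HIT, frames=[7,2,5] (faults so far: 5)
  step 10: ref 7 -> HIT, frames=[7,2,5] (faults so far: 5)
  step 11: ref 6 -> FAULT, evict 5, frames=[7,2,6] (faults so far: 6)
  step 12: ref 5 -> FAULT, evict 7, frames=[5,2,6] (faults so far: 7)
  FIFO total faults: 7
--- LRU ---
  step 0: ref 4 -> FAULT, frames=[4,-,-] (faults so far: 1)
  step 1: ref 4 -> HIT, frames=[4,-,-] (faults so far: 1)
  step 2: ref 1 -> FAULT, frames=[4,1,-] (faults so far: 2)
  step 3: ref 4 -> HIT, frames=[4,1,-] (faults so far: 2)
  step 4: ref 5 -> FAULT, frames=[4,1,5] (faults so far: 3)
  step 5: ref 1 -> HIT, frames=[4,1,5] (faults so far: 3)
  step 6: ref 7 -> FAULT, evict 4, frames=[7,1,5] (faults so far: 4)
  step 7: ref 2 -> FAULT, evict 5, frames=[7,1,2] (faults so far: 5)
  step 8: ref 2 -> HIT, frames=[7,1,2] (faults so far: 5)
  step 9: ref 2 -> HIT, frames=[7,1,2] (faults so far: 5)
  step 10: ref 7 -> HIT, frames=[7,1,2] (faults so far: 5)
  step 11: ref 6 -> FAULT, evict 1, frames=[7,6,2] (faults so far: 6)
  step 12: ref 5 -> FAULT, evict 2, frames=[7,6,5] (faults so far: 7)
  LRU total faults: 7
--- Optimal ---
  step 0: ref 4 -> FAULT, frames=[4,-,-] (faults so far: 1)
  step 1: ref 4 -> HIT, frames=[4,-,-] (faults so far: 1)
  step 2: ref 1 -> FAULT, frames=[4,1,-] (faults so far: 2)
  step 3: ref 4 -> HIT, frames=[4,1,-] (faults so far: 2)
  step 4: ref 5 -> FAULT, frames=[4,1,5] (faults so far: 3)
  step 5: ref 1 -> HIT, frames=[4,1,5] (faults so far: 3)
  step 6: ref 7 -> FAULT, evict 1, frames=[4,7,5] (faults so far: 4)
  step 7: ref 2 -> FAULT, evict 4, frames=[2,7,5] (faults so far: 5)
  step 8: ref 2 -> HIT, frames=[2,7,5] (faults so far: 5)
  step 9: ref 2 -> HIT, frames=[2,7,5] (faults so far: 5)
  step 10: ref 7 -> HIT, frames=[2,7,5] (faults so far: 5)
  step 11: ref 6 -> FAULT, evict 2, frames=[6,7,5] (faults so far: 6)
  step 12: ref 5 -> HIT, frames=[6,7,5] (faults so far: 6)
  Optimal total faults: 6

Answer: 7 7 6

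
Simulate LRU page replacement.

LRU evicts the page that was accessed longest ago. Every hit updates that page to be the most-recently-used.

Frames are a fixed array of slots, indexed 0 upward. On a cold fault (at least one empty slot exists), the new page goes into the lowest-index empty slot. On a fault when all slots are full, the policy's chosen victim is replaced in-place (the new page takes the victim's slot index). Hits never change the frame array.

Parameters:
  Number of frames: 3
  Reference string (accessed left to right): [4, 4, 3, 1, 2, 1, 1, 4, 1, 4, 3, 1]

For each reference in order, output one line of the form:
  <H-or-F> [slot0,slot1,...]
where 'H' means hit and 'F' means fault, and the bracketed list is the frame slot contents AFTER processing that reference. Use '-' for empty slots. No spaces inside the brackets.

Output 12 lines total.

F [4,-,-]
H [4,-,-]
F [4,3,-]
F [4,3,1]
F [2,3,1]
H [2,3,1]
H [2,3,1]
F [2,4,1]
H [2,4,1]
H [2,4,1]
F [3,4,1]
H [3,4,1]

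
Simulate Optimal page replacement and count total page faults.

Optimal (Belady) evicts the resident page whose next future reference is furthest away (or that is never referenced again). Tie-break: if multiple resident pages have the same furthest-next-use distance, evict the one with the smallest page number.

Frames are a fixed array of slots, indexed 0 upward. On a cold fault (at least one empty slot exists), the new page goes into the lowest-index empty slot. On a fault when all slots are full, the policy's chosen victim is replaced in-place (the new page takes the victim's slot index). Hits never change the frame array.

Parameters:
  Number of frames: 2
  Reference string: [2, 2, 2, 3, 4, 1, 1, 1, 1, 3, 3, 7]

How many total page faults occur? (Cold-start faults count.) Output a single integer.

Answer: 5

Derivation:
Step 0: ref 2 → FAULT, frames=[2,-]
Step 1: ref 2 → HIT, frames=[2,-]
Step 2: ref 2 → HIT, frames=[2,-]
Step 3: ref 3 → FAULT, frames=[2,3]
Step 4: ref 4 → FAULT (evict 2), frames=[4,3]
Step 5: ref 1 → FAULT (evict 4), frames=[1,3]
Step 6: ref 1 → HIT, frames=[1,3]
Step 7: ref 1 → HIT, frames=[1,3]
Step 8: ref 1 → HIT, frames=[1,3]
Step 9: ref 3 → HIT, frames=[1,3]
Step 10: ref 3 → HIT, frames=[1,3]
Step 11: ref 7 → FAULT (evict 1), frames=[7,3]
Total faults: 5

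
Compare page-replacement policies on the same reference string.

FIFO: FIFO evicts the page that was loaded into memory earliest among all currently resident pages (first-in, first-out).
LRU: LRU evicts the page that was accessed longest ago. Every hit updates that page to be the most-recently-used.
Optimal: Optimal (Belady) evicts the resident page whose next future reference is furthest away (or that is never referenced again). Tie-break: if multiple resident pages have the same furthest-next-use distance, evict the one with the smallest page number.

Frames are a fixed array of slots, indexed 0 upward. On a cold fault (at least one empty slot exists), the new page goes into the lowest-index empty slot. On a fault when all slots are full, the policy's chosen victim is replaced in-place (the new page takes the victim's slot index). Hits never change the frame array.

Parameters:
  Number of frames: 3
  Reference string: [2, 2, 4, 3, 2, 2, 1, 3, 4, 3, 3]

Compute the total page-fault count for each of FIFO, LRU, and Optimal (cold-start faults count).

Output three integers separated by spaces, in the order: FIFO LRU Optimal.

Answer: 4 5 4

Derivation:
--- FIFO ---
  step 0: ref 2 -> FAULT, frames=[2,-,-] (faults so far: 1)
  step 1: ref 2 -> HIT, frames=[2,-,-] (faults so far: 1)
  step 2: ref 4 -> FAULT, frames=[2,4,-] (faults so far: 2)
  step 3: ref 3 -> FAULT, frames=[2,4,3] (faults so far: 3)
  step 4: ref 2 -> HIT, frames=[2,4,3] (faults so far: 3)
  step 5: ref 2 -> HIT, frames=[2,4,3] (faults so far: 3)
  step 6: ref 1 -> FAULT, evict 2, frames=[1,4,3] (faults so far: 4)
  step 7: ref 3 -> HIT, frames=[1,4,3] (faults so far: 4)
  step 8: ref 4 -> HIT, frames=[1,4,3] (faults so far: 4)
  step 9: ref 3 -> HIT, frames=[1,4,3] (faults so far: 4)
  step 10: ref 3 -> HIT, frames=[1,4,3] (faults so far: 4)
  FIFO total faults: 4
--- LRU ---
  step 0: ref 2 -> FAULT, frames=[2,-,-] (faults so far: 1)
  step 1: ref 2 -> HIT, frames=[2,-,-] (faults so far: 1)
  step 2: ref 4 -> FAULT, frames=[2,4,-] (faults so far: 2)
  step 3: ref 3 -> FAULT, frames=[2,4,3] (faults so far: 3)
  step 4: ref 2 -> HIT, frames=[2,4,3] (faults so far: 3)
  step 5: ref 2 -> HIT, frames=[2,4,3] (faults so far: 3)
  step 6: ref 1 -> FAULT, evict 4, frames=[2,1,3] (faults so far: 4)
  step 7: ref 3 -> HIT, frames=[2,1,3] (faults so far: 4)
  step 8: ref 4 -> FAULT, evict 2, frames=[4,1,3] (faults so far: 5)
  step 9: ref 3 -> HIT, frames=[4,1,3] (faults so far: 5)
  step 10: ref 3 -> HIT, frames=[4,1,3] (faults so far: 5)
  LRU total faults: 5
--- Optimal ---
  step 0: ref 2 -> FAULT, frames=[2,-,-] (faults so far: 1)
  step 1: ref 2 -> HIT, frames=[2,-,-] (faults so far: 1)
  step 2: ref 4 -> FAULT, frames=[2,4,-] (faults so far: 2)
  step 3: ref 3 -> FAULT, frames=[2,4,3] (faults so far: 3)
  step 4: ref 2 -> HIT, frames=[2,4,3] (faults so far: 3)
  step 5: ref 2 -> HIT, frames=[2,4,3] (faults so far: 3)
  step 6: ref 1 -> FAULT, evict 2, frames=[1,4,3] (faults so far: 4)
  step 7: ref 3 -> HIT, frames=[1,4,3] (faults so far: 4)
  step 8: ref 4 -> HIT, frames=[1,4,3] (faults so far: 4)
  step 9: ref 3 -> HIT, frames=[1,4,3] (faults so far: 4)
  step 10: ref 3 -> HIT, frames=[1,4,3] (faults so far: 4)
  Optimal total faults: 4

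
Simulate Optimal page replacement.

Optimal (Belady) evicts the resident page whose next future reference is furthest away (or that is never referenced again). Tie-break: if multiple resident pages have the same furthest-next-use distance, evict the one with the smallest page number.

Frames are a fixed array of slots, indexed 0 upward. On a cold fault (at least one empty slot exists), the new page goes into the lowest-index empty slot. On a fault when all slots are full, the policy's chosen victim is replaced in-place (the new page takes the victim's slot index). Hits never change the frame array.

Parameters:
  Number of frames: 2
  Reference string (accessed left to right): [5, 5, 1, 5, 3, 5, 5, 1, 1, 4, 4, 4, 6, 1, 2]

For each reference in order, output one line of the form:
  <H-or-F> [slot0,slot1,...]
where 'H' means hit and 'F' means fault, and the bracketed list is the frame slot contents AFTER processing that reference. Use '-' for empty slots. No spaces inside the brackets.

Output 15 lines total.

F [5,-]
H [5,-]
F [5,1]
H [5,1]
F [5,3]
H [5,3]
H [5,3]
F [5,1]
H [5,1]
F [4,1]
H [4,1]
H [4,1]
F [6,1]
H [6,1]
F [6,2]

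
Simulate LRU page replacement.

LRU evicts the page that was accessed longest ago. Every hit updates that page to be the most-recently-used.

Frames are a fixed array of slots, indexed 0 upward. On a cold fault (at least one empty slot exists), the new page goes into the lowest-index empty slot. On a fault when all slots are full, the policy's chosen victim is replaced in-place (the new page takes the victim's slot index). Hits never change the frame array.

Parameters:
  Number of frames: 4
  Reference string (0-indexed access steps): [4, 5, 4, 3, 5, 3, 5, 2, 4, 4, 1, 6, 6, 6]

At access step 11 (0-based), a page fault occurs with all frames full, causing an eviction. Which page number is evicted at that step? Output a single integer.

Answer: 5

Derivation:
Step 0: ref 4 -> FAULT, frames=[4,-,-,-]
Step 1: ref 5 -> FAULT, frames=[4,5,-,-]
Step 2: ref 4 -> HIT, frames=[4,5,-,-]
Step 3: ref 3 -> FAULT, frames=[4,5,3,-]
Step 4: ref 5 -> HIT, frames=[4,5,3,-]
Step 5: ref 3 -> HIT, frames=[4,5,3,-]
Step 6: ref 5 -> HIT, frames=[4,5,3,-]
Step 7: ref 2 -> FAULT, frames=[4,5,3,2]
Step 8: ref 4 -> HIT, frames=[4,5,3,2]
Step 9: ref 4 -> HIT, frames=[4,5,3,2]
Step 10: ref 1 -> FAULT, evict 3, frames=[4,5,1,2]
Step 11: ref 6 -> FAULT, evict 5, frames=[4,6,1,2]
At step 11: evicted page 5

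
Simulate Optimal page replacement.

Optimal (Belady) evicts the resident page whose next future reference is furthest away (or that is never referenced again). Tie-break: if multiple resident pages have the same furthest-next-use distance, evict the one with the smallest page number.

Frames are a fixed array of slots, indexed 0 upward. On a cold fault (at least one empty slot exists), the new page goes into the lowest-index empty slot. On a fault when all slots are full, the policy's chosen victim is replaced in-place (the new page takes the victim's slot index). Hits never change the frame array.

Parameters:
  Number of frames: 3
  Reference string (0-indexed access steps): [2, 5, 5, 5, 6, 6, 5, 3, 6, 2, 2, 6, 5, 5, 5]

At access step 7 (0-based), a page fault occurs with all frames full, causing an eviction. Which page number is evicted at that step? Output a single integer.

Step 0: ref 2 -> FAULT, frames=[2,-,-]
Step 1: ref 5 -> FAULT, frames=[2,5,-]
Step 2: ref 5 -> HIT, frames=[2,5,-]
Step 3: ref 5 -> HIT, frames=[2,5,-]
Step 4: ref 6 -> FAULT, frames=[2,5,6]
Step 5: ref 6 -> HIT, frames=[2,5,6]
Step 6: ref 5 -> HIT, frames=[2,5,6]
Step 7: ref 3 -> FAULT, evict 5, frames=[2,3,6]
At step 7: evicted page 5

Answer: 5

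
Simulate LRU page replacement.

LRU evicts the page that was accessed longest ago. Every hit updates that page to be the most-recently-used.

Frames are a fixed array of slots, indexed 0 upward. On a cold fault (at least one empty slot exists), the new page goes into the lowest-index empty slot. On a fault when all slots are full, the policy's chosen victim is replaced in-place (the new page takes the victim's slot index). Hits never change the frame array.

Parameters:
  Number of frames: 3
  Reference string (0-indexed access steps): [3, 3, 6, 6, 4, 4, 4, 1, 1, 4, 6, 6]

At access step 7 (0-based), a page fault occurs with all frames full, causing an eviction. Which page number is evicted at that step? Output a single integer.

Answer: 3

Derivation:
Step 0: ref 3 -> FAULT, frames=[3,-,-]
Step 1: ref 3 -> HIT, frames=[3,-,-]
Step 2: ref 6 -> FAULT, frames=[3,6,-]
Step 3: ref 6 -> HIT, frames=[3,6,-]
Step 4: ref 4 -> FAULT, frames=[3,6,4]
Step 5: ref 4 -> HIT, frames=[3,6,4]
Step 6: ref 4 -> HIT, frames=[3,6,4]
Step 7: ref 1 -> FAULT, evict 3, frames=[1,6,4]
At step 7: evicted page 3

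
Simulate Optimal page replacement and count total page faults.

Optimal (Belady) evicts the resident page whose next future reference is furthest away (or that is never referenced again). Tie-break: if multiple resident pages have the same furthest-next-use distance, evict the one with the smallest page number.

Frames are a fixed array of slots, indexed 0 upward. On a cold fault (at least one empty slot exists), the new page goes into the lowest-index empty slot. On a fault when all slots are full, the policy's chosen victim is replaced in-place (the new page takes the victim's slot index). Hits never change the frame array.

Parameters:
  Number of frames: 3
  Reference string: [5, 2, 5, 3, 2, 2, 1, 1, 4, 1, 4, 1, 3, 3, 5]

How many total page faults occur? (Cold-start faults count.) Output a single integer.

Answer: 6

Derivation:
Step 0: ref 5 → FAULT, frames=[5,-,-]
Step 1: ref 2 → FAULT, frames=[5,2,-]
Step 2: ref 5 → HIT, frames=[5,2,-]
Step 3: ref 3 → FAULT, frames=[5,2,3]
Step 4: ref 2 → HIT, frames=[5,2,3]
Step 5: ref 2 → HIT, frames=[5,2,3]
Step 6: ref 1 → FAULT (evict 2), frames=[5,1,3]
Step 7: ref 1 → HIT, frames=[5,1,3]
Step 8: ref 4 → FAULT (evict 5), frames=[4,1,3]
Step 9: ref 1 → HIT, frames=[4,1,3]
Step 10: ref 4 → HIT, frames=[4,1,3]
Step 11: ref 1 → HIT, frames=[4,1,3]
Step 12: ref 3 → HIT, frames=[4,1,3]
Step 13: ref 3 → HIT, frames=[4,1,3]
Step 14: ref 5 → FAULT (evict 1), frames=[4,5,3]
Total faults: 6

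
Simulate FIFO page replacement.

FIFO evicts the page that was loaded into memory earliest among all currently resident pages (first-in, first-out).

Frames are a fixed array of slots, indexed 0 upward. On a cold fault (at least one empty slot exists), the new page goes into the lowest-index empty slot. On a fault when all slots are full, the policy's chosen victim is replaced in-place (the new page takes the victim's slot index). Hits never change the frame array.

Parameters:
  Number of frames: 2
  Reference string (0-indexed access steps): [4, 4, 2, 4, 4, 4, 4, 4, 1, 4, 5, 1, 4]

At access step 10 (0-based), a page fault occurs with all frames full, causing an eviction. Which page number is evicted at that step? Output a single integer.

Answer: 1

Derivation:
Step 0: ref 4 -> FAULT, frames=[4,-]
Step 1: ref 4 -> HIT, frames=[4,-]
Step 2: ref 2 -> FAULT, frames=[4,2]
Step 3: ref 4 -> HIT, frames=[4,2]
Step 4: ref 4 -> HIT, frames=[4,2]
Step 5: ref 4 -> HIT, frames=[4,2]
Step 6: ref 4 -> HIT, frames=[4,2]
Step 7: ref 4 -> HIT, frames=[4,2]
Step 8: ref 1 -> FAULT, evict 4, frames=[1,2]
Step 9: ref 4 -> FAULT, evict 2, frames=[1,4]
Step 10: ref 5 -> FAULT, evict 1, frames=[5,4]
At step 10: evicted page 1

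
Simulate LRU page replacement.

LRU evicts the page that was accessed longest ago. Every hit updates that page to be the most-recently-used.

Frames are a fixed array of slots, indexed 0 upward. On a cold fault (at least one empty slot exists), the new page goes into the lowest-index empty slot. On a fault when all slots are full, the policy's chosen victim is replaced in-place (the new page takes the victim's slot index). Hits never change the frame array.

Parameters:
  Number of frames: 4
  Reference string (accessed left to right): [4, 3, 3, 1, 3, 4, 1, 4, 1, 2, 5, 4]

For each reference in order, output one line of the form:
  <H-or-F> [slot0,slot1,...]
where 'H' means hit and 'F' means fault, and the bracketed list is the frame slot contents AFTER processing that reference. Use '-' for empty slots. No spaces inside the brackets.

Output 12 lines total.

F [4,-,-,-]
F [4,3,-,-]
H [4,3,-,-]
F [4,3,1,-]
H [4,3,1,-]
H [4,3,1,-]
H [4,3,1,-]
H [4,3,1,-]
H [4,3,1,-]
F [4,3,1,2]
F [4,5,1,2]
H [4,5,1,2]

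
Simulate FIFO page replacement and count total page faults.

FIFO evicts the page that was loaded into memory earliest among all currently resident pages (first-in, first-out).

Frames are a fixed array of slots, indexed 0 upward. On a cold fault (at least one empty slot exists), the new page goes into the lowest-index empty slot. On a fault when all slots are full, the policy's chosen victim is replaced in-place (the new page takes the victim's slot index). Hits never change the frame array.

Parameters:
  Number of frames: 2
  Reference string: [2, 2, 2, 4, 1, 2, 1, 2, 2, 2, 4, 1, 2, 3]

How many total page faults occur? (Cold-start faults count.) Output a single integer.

Step 0: ref 2 → FAULT, frames=[2,-]
Step 1: ref 2 → HIT, frames=[2,-]
Step 2: ref 2 → HIT, frames=[2,-]
Step 3: ref 4 → FAULT, frames=[2,4]
Step 4: ref 1 → FAULT (evict 2), frames=[1,4]
Step 5: ref 2 → FAULT (evict 4), frames=[1,2]
Step 6: ref 1 → HIT, frames=[1,2]
Step 7: ref 2 → HIT, frames=[1,2]
Step 8: ref 2 → HIT, frames=[1,2]
Step 9: ref 2 → HIT, frames=[1,2]
Step 10: ref 4 → FAULT (evict 1), frames=[4,2]
Step 11: ref 1 → FAULT (evict 2), frames=[4,1]
Step 12: ref 2 → FAULT (evict 4), frames=[2,1]
Step 13: ref 3 → FAULT (evict 1), frames=[2,3]
Total faults: 8

Answer: 8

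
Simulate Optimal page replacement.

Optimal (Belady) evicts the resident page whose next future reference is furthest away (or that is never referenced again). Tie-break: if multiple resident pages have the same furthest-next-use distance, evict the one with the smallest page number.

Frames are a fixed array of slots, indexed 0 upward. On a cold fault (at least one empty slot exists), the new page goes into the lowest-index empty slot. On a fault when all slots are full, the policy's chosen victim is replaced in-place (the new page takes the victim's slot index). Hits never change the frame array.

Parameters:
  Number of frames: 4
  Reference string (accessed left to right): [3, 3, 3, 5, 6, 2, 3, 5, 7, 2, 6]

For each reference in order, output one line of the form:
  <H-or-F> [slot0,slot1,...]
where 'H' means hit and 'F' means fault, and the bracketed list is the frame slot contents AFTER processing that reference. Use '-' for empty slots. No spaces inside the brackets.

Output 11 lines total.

F [3,-,-,-]
H [3,-,-,-]
H [3,-,-,-]
F [3,5,-,-]
F [3,5,6,-]
F [3,5,6,2]
H [3,5,6,2]
H [3,5,6,2]
F [7,5,6,2]
H [7,5,6,2]
H [7,5,6,2]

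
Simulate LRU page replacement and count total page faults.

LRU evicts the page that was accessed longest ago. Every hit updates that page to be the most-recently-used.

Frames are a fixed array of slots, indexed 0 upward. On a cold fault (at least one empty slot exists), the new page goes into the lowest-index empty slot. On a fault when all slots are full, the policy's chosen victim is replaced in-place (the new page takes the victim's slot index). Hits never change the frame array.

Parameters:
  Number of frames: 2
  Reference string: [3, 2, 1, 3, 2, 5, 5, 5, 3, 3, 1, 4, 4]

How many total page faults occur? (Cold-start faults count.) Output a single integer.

Step 0: ref 3 → FAULT, frames=[3,-]
Step 1: ref 2 → FAULT, frames=[3,2]
Step 2: ref 1 → FAULT (evict 3), frames=[1,2]
Step 3: ref 3 → FAULT (evict 2), frames=[1,3]
Step 4: ref 2 → FAULT (evict 1), frames=[2,3]
Step 5: ref 5 → FAULT (evict 3), frames=[2,5]
Step 6: ref 5 → HIT, frames=[2,5]
Step 7: ref 5 → HIT, frames=[2,5]
Step 8: ref 3 → FAULT (evict 2), frames=[3,5]
Step 9: ref 3 → HIT, frames=[3,5]
Step 10: ref 1 → FAULT (evict 5), frames=[3,1]
Step 11: ref 4 → FAULT (evict 3), frames=[4,1]
Step 12: ref 4 → HIT, frames=[4,1]
Total faults: 9

Answer: 9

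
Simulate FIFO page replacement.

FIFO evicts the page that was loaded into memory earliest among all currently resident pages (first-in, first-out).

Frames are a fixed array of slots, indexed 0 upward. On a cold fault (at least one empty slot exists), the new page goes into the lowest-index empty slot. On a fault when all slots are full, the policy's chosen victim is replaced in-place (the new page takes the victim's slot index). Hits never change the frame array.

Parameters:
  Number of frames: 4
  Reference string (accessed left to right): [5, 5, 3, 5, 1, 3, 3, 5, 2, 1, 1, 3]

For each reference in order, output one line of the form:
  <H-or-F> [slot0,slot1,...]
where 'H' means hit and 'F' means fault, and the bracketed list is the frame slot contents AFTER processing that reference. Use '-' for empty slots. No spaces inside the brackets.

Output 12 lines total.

F [5,-,-,-]
H [5,-,-,-]
F [5,3,-,-]
H [5,3,-,-]
F [5,3,1,-]
H [5,3,1,-]
H [5,3,1,-]
H [5,3,1,-]
F [5,3,1,2]
H [5,3,1,2]
H [5,3,1,2]
H [5,3,1,2]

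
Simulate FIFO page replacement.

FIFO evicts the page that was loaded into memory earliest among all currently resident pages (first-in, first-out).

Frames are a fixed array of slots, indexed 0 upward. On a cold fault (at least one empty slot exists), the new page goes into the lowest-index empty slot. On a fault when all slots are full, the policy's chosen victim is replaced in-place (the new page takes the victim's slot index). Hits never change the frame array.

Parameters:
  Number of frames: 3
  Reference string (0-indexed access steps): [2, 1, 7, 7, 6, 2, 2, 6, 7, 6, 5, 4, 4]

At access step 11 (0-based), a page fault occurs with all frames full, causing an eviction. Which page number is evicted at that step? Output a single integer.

Step 0: ref 2 -> FAULT, frames=[2,-,-]
Step 1: ref 1 -> FAULT, frames=[2,1,-]
Step 2: ref 7 -> FAULT, frames=[2,1,7]
Step 3: ref 7 -> HIT, frames=[2,1,7]
Step 4: ref 6 -> FAULT, evict 2, frames=[6,1,7]
Step 5: ref 2 -> FAULT, evict 1, frames=[6,2,7]
Step 6: ref 2 -> HIT, frames=[6,2,7]
Step 7: ref 6 -> HIT, frames=[6,2,7]
Step 8: ref 7 -> HIT, frames=[6,2,7]
Step 9: ref 6 -> HIT, frames=[6,2,7]
Step 10: ref 5 -> FAULT, evict 7, frames=[6,2,5]
Step 11: ref 4 -> FAULT, evict 6, frames=[4,2,5]
At step 11: evicted page 6

Answer: 6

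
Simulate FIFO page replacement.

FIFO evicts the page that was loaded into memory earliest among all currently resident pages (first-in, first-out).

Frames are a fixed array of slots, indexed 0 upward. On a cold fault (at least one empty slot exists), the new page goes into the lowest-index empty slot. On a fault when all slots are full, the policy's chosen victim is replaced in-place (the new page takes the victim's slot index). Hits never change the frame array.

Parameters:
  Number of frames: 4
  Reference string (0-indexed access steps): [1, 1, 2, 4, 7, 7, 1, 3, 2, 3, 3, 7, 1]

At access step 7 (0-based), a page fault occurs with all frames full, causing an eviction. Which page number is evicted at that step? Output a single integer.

Answer: 1

Derivation:
Step 0: ref 1 -> FAULT, frames=[1,-,-,-]
Step 1: ref 1 -> HIT, frames=[1,-,-,-]
Step 2: ref 2 -> FAULT, frames=[1,2,-,-]
Step 3: ref 4 -> FAULT, frames=[1,2,4,-]
Step 4: ref 7 -> FAULT, frames=[1,2,4,7]
Step 5: ref 7 -> HIT, frames=[1,2,4,7]
Step 6: ref 1 -> HIT, frames=[1,2,4,7]
Step 7: ref 3 -> FAULT, evict 1, frames=[3,2,4,7]
At step 7: evicted page 1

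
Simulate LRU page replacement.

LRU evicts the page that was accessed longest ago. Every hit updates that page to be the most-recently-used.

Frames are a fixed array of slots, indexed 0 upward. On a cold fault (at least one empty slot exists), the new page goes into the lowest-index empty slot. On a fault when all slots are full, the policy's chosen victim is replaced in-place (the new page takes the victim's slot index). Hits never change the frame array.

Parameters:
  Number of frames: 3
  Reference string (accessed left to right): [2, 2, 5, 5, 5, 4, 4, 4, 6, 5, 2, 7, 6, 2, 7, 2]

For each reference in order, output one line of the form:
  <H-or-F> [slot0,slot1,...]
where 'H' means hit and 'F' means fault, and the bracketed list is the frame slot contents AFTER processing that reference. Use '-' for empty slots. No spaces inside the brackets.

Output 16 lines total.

F [2,-,-]
H [2,-,-]
F [2,5,-]
H [2,5,-]
H [2,5,-]
F [2,5,4]
H [2,5,4]
H [2,5,4]
F [6,5,4]
H [6,5,4]
F [6,5,2]
F [7,5,2]
F [7,6,2]
H [7,6,2]
H [7,6,2]
H [7,6,2]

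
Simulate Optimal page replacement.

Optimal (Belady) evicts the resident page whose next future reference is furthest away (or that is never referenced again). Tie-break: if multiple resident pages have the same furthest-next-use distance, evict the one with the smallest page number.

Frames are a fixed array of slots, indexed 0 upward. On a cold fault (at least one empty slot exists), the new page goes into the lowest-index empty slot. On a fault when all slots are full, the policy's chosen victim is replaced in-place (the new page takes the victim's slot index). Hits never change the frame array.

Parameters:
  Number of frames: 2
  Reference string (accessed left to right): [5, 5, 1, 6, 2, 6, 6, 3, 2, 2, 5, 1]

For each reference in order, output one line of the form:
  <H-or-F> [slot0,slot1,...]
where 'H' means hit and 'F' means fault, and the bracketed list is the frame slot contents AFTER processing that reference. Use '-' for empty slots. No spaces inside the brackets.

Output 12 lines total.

F [5,-]
H [5,-]
F [5,1]
F [5,6]
F [2,6]
H [2,6]
H [2,6]
F [2,3]
H [2,3]
H [2,3]
F [5,3]
F [5,1]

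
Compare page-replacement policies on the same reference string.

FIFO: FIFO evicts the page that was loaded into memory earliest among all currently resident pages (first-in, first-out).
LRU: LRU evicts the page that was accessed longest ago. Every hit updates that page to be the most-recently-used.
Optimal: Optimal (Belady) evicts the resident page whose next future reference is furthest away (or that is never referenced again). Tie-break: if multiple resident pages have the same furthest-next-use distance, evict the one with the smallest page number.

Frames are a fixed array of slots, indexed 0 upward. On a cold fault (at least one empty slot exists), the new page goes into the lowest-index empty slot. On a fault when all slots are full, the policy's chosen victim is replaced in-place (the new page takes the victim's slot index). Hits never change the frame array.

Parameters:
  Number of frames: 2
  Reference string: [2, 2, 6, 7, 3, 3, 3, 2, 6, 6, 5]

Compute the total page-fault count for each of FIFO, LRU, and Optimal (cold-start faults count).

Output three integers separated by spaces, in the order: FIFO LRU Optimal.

Answer: 7 7 6

Derivation:
--- FIFO ---
  step 0: ref 2 -> FAULT, frames=[2,-] (faults so far: 1)
  step 1: ref 2 -> HIT, frames=[2,-] (faults so far: 1)
  step 2: ref 6 -> FAULT, frames=[2,6] (faults so far: 2)
  step 3: ref 7 -> FAULT, evict 2, frames=[7,6] (faults so far: 3)
  step 4: ref 3 -> FAULT, evict 6, frames=[7,3] (faults so far: 4)
  step 5: ref 3 -> HIT, frames=[7,3] (faults so far: 4)
  step 6: ref 3 -> HIT, frames=[7,3] (faults so far: 4)
  step 7: ref 2 -> FAULT, evict 7, frames=[2,3] (faults so far: 5)
  step 8: ref 6 -> FAULT, evict 3, frames=[2,6] (faults so far: 6)
  step 9: ref 6 -> HIT, frames=[2,6] (faults so far: 6)
  step 10: ref 5 -> FAULT, evict 2, frames=[5,6] (faults so far: 7)
  FIFO total faults: 7
--- LRU ---
  step 0: ref 2 -> FAULT, frames=[2,-] (faults so far: 1)
  step 1: ref 2 -> HIT, frames=[2,-] (faults so far: 1)
  step 2: ref 6 -> FAULT, frames=[2,6] (faults so far: 2)
  step 3: ref 7 -> FAULT, evict 2, frames=[7,6] (faults so far: 3)
  step 4: ref 3 -> FAULT, evict 6, frames=[7,3] (faults so far: 4)
  step 5: ref 3 -> HIT, frames=[7,3] (faults so far: 4)
  step 6: ref 3 -> HIT, frames=[7,3] (faults so far: 4)
  step 7: ref 2 -> FAULT, evict 7, frames=[2,3] (faults so far: 5)
  step 8: ref 6 -> FAULT, evict 3, frames=[2,6] (faults so far: 6)
  step 9: ref 6 -> HIT, frames=[2,6] (faults so far: 6)
  step 10: ref 5 -> FAULT, evict 2, frames=[5,6] (faults so far: 7)
  LRU total faults: 7
--- Optimal ---
  step 0: ref 2 -> FAULT, frames=[2,-] (faults so far: 1)
  step 1: ref 2 -> HIT, frames=[2,-] (faults so far: 1)
  step 2: ref 6 -> FAULT, frames=[2,6] (faults so far: 2)
  step 3: ref 7 -> FAULT, evict 6, frames=[2,7] (faults so far: 3)
  step 4: ref 3 -> FAULT, evict 7, frames=[2,3] (faults so far: 4)
  step 5: ref 3 -> HIT, frames=[2,3] (faults so far: 4)
  step 6: ref 3 -> HIT, frames=[2,3] (faults so far: 4)
  step 7: ref 2 -> HIT, frames=[2,3] (faults so far: 4)
  step 8: ref 6 -> FAULT, evict 2, frames=[6,3] (faults so far: 5)
  step 9: ref 6 -> HIT, frames=[6,3] (faults so far: 5)
  step 10: ref 5 -> FAULT, evict 3, frames=[6,5] (faults so far: 6)
  Optimal total faults: 6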